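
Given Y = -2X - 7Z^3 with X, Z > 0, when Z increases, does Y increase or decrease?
Y decreases

Taking the partial derivative:
∂Y/∂Z = -21Z^2

∂Y/∂Z = -21Z^2 < 0 (assuming positive values)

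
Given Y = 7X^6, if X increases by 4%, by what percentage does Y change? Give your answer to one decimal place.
26.5%

For Y = 7X^6:
If X → X(1 + 0.04)
Then Y → Y · (1 + 0.04)^6
     ≈ Y · 1.2653

Percentage change = ((1 + 0.04)^6 − 1) × 100% ≈ 26.5%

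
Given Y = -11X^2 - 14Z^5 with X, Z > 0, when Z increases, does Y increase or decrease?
Y decreases

Taking the partial derivative:
∂Y/∂Z = -70Z^4

∂Y/∂Z = -70Z^4 < 0 (assuming positive values)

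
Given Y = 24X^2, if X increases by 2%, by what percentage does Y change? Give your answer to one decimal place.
4.0%

For Y = 24X^2:
If X → X(1 + 0.02)
Then Y → Y · (1 + 0.02)^2
     = Y · 1.0404

Percentage change = ((1 + 0.02)^2 − 1) × 100% ≈ 4.0%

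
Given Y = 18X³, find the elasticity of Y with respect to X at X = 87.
Elasticity = 3

Elasticity = (dY/dX) · (X/Y)

dY/dX = 54·X²
At X = 87: dY/dX = 408726, Y = 11853054

Elasticity = 408726 · (87 / 11853054) = 3

Interpretation: for a small percentage change in X, the percentage change in Y is approximately 3.00 times as large.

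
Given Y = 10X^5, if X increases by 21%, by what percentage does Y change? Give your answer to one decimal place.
159.4%

For Y = 10X^5:
If X → X(1 + 0.21)
Then Y → Y · (1 + 0.21)^5
     ≈ Y · 2.5937

Percentage change = ((1 + 0.21)^5 − 1) × 100% ≈ 159.4%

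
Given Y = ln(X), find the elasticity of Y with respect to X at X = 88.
Elasticity = 1/ln(88) ≈ 0.2233

Elasticity = (dY/dX) · (X/Y)

dY/dX = 1/X
At X = 88: dY/dX = 1/88, Y = ln(88)

Elasticity = (1/88) · (88 / (ln(88))) = 1/ln(88) ≈ 0.2233

Interpretation: for a small percentage change in X, the percentage change in Y is approximately 0.22 times as large.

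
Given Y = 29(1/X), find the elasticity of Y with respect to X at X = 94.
Elasticity = -1

Elasticity = (dY/dX) · (X/Y)

dY/dX = -29/X²
At X = 94: dY/dX = -29/8836, Y = 29/94

Elasticity = (-29/8836) · (94 / (29/94)) = -1

Interpretation: for a small percentage change in X, the percentage change in Y is approximately -1.00 times as large.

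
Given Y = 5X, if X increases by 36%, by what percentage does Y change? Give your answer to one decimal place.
36.0%

For Y = 5X:
If X → X(1 + 0.36)
Then Y → Y · (1 + 0.36)^1
     = Y · 1.3600

Percentage change = ((1 + 0.36)^1 − 1) × 100% = 36.0%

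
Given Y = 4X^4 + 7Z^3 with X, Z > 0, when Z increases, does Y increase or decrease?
Y increases

Taking the partial derivative:
∂Y/∂Z = 21Z^2

∂Y/∂Z = 21Z^2 > 0 (assuming positive values)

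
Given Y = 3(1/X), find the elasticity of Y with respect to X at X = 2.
Elasticity = -1

Elasticity = (dY/dX) · (X/Y)

dY/dX = -3/X²
At X = 2: dY/dX = -3/4, Y = 3/2

Elasticity = (-3/4) · (2 / (3/2)) = -1

Interpretation: for a small percentage change in X, the percentage change in Y is approximately -1.00 times as large.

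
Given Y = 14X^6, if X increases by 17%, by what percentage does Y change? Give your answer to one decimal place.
156.5%

For Y = 14X^6:
If X → X(1 + 0.17)
Then Y → Y · (1 + 0.17)^6
     ≈ Y · 2.5652

Percentage change = ((1 + 0.17)^6 − 1) × 100% ≈ 156.5%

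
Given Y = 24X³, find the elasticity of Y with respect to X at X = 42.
Elasticity = 3

Elasticity = (dY/dX) · (X/Y)

dY/dX = 72·X²
At X = 42: dY/dX = 127008, Y = 1778112

Elasticity = 127008 · (42 / 1778112) = 3

Interpretation: for a small percentage change in X, the percentage change in Y is approximately 3.00 times as large.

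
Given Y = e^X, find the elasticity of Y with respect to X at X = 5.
Elasticity = 5

Elasticity = (dY/dX) · (X/Y)

dY/dX = e^X
At X = 5: dY/dX = e^5, Y = e^5

Elasticity = (e^5) · (5 / (e^5)) = 5

Interpretation: for a small percentage change in X, the percentage change in Y is approximately 5.00 times as large.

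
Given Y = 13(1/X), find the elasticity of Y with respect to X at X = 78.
Elasticity = -1

Elasticity = (dY/dX) · (X/Y)

dY/dX = -13/X²
At X = 78: dY/dX = -1/468, Y = 1/6

Elasticity = (-1/468) · (78 / (1/6)) = -1

Interpretation: for a small percentage change in X, the percentage change in Y is approximately -1.00 times as large.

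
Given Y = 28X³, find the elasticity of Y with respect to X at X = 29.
Elasticity = 3

Elasticity = (dY/dX) · (X/Y)

dY/dX = 84·X²
At X = 29: dY/dX = 70644, Y = 682892

Elasticity = 70644 · (29 / 682892) = 3

Interpretation: for a small percentage change in X, the percentage change in Y is approximately 3.00 times as large.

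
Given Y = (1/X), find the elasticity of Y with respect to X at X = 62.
Elasticity = -1

Elasticity = (dY/dX) · (X/Y)

dY/dX = -1/X²
At X = 62: dY/dX = -1/3844, Y = 1/62

Elasticity = (-1/3844) · (62 / (1/62)) = -1

Interpretation: for a small percentage change in X, the percentage change in Y is approximately -1.00 times as large.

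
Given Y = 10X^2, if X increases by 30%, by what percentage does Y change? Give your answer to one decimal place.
69.0%

For Y = 10X^2:
If X → X(1 + 0.3)
Then Y → Y · (1 + 0.3)^2
     = Y · 1.6900

Percentage change = ((1 + 0.3)^2 − 1) × 100% = 69.0%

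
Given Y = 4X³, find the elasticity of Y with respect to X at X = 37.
Elasticity = 3

Elasticity = (dY/dX) · (X/Y)

dY/dX = 12·X²
At X = 37: dY/dX = 16428, Y = 202612

Elasticity = 16428 · (37 / 202612) = 3

Interpretation: for a small percentage change in X, the percentage change in Y is approximately 3.00 times as large.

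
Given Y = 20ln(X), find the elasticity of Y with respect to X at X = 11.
Elasticity = 1/ln(11) ≈ 0.4170

Elasticity = (dY/dX) · (X/Y)

dY/dX = 20/X
At X = 11: dY/dX = 20/11, Y = 20·ln(11)

Elasticity = (20/11) · (11 / (20·ln(11))) = 1/ln(11) ≈ 0.4170

Interpretation: for a small percentage change in X, the percentage change in Y is approximately 0.42 times as large.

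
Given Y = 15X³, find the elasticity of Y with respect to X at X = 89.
Elasticity = 3

Elasticity = (dY/dX) · (X/Y)

dY/dX = 45·X²
At X = 89: dY/dX = 356445, Y = 10574535

Elasticity = 356445 · (89 / 10574535) = 3

Interpretation: for a small percentage change in X, the percentage change in Y is approximately 3.00 times as large.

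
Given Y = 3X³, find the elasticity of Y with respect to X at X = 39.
Elasticity = 3

Elasticity = (dY/dX) · (X/Y)

dY/dX = 9·X²
At X = 39: dY/dX = 13689, Y = 177957

Elasticity = 13689 · (39 / 177957) = 3

Interpretation: for a small percentage change in X, the percentage change in Y is approximately 3.00 times as large.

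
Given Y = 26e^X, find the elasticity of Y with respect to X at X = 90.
Elasticity = 90

Elasticity = (dY/dX) · (X/Y)

dY/dX = 26·e^X
At X = 90: dY/dX = 26·e^90, Y = 26·e^90

Elasticity = (26·e^90) · (90 / (26·e^90)) = 90

Interpretation: for a small percentage change in X, the percentage change in Y is approximately 90.00 times as large.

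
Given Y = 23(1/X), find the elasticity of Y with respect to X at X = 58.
Elasticity = -1

Elasticity = (dY/dX) · (X/Y)

dY/dX = -23/X²
At X = 58: dY/dX = -23/3364, Y = 23/58

Elasticity = (-23/3364) · (58 / (23/58)) = -1

Interpretation: for a small percentage change in X, the percentage change in Y is approximately -1.00 times as large.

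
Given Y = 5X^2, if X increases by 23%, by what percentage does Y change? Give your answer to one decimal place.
51.3%

For Y = 5X^2:
If X → X(1 + 0.23)
Then Y → Y · (1 + 0.23)^2
     = Y · 1.5129

Percentage change = ((1 + 0.23)^2 − 1) × 100% ≈ 51.3%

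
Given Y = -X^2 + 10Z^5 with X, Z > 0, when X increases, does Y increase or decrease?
Y decreases

Taking the partial derivative:
∂Y/∂X = -2X

∂Y/∂X = -2X < 0 (assuming positive values)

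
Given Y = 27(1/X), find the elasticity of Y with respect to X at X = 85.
Elasticity = -1

Elasticity = (dY/dX) · (X/Y)

dY/dX = -27/X²
At X = 85: dY/dX = -27/7225, Y = 27/85

Elasticity = (-27/7225) · (85 / (27/85)) = -1

Interpretation: for a small percentage change in X, the percentage change in Y is approximately -1.00 times as large.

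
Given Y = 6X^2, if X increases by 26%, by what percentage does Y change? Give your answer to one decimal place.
58.8%

For Y = 6X^2:
If X → X(1 + 0.26)
Then Y → Y · (1 + 0.26)^2
     = Y · 1.5876

Percentage change = ((1 + 0.26)^2 − 1) × 100% ≈ 58.8%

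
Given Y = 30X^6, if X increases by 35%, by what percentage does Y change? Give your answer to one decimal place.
505.3%

For Y = 30X^6:
If X → X(1 + 0.35)
Then Y → Y · (1 + 0.35)^6
     ≈ Y · 6.0534

Percentage change = ((1 + 0.35)^6 − 1) × 100% ≈ 505.3%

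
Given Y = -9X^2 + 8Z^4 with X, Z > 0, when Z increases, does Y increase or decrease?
Y increases

Taking the partial derivative:
∂Y/∂Z = 32Z^3

∂Y/∂Z = 32Z^3 > 0 (assuming positive values)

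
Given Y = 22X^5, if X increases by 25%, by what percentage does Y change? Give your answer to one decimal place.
205.2%

For Y = 22X^5:
If X → X(1 + 0.25)
Then Y → Y · (1 + 0.25)^5
     ≈ Y · 3.0518

Percentage change = ((1 + 0.25)^5 − 1) × 100% ≈ 205.2%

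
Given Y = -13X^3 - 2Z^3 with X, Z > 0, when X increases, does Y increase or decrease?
Y decreases

Taking the partial derivative:
∂Y/∂X = -39X^2

∂Y/∂X = -39X^2 < 0 (assuming positive values)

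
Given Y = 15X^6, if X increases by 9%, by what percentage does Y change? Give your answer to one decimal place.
67.7%

For Y = 15X^6:
If X → X(1 + 0.09)
Then Y → Y · (1 + 0.09)^6
     ≈ Y · 1.6771

Percentage change = ((1 + 0.09)^6 − 1) × 100% ≈ 67.7%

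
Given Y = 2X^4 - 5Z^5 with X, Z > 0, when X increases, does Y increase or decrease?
Y increases

Taking the partial derivative:
∂Y/∂X = 8X^3

∂Y/∂X = 8X^3 > 0 (assuming positive values)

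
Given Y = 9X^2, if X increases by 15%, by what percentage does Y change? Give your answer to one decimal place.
32.3%

For Y = 9X^2:
If X → X(1 + 0.15)
Then Y → Y · (1 + 0.15)^2
     = Y · 1.3225

Percentage change = ((1 + 0.15)^2 − 1) × 100% ≈ 32.3%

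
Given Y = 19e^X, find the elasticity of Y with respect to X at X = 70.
Elasticity = 70

Elasticity = (dY/dX) · (X/Y)

dY/dX = 19·e^X
At X = 70: dY/dX = 19·e^70, Y = 19·e^70

Elasticity = (19·e^70) · (70 / (19·e^70)) = 70

Interpretation: for a small percentage change in X, the percentage change in Y is approximately 70.00 times as large.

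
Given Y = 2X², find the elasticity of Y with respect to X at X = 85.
Elasticity = 2

Elasticity = (dY/dX) · (X/Y)

dY/dX = 4·X
At X = 85: dY/dX = 340, Y = 14450

Elasticity = 340 · (85 / 14450) = 2

Interpretation: for a small percentage change in X, the percentage change in Y is approximately 2.00 times as large.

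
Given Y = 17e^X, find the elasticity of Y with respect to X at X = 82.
Elasticity = 82

Elasticity = (dY/dX) · (X/Y)

dY/dX = 17·e^X
At X = 82: dY/dX = 17·e^82, Y = 17·e^82

Elasticity = (17·e^82) · (82 / (17·e^82)) = 82

Interpretation: for a small percentage change in X, the percentage change in Y is approximately 82.00 times as large.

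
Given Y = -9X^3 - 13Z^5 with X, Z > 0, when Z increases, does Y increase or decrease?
Y decreases

Taking the partial derivative:
∂Y/∂Z = -65Z^4

∂Y/∂Z = -65Z^4 < 0 (assuming positive values)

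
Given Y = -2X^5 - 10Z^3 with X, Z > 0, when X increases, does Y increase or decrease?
Y decreases

Taking the partial derivative:
∂Y/∂X = -10X^4

∂Y/∂X = -10X^4 < 0 (assuming positive values)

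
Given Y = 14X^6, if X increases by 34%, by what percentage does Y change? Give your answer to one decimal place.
478.9%

For Y = 14X^6:
If X → X(1 + 0.34)
Then Y → Y · (1 + 0.34)^6
     ≈ Y · 5.7893

Percentage change = ((1 + 0.34)^6 − 1) × 100% ≈ 478.9%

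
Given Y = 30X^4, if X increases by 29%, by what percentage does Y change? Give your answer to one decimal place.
176.9%

For Y = 30X^4:
If X → X(1 + 0.29)
Then Y → Y · (1 + 0.29)^4
     ≈ Y · 2.7692

Percentage change = ((1 + 0.29)^4 − 1) × 100% ≈ 176.9%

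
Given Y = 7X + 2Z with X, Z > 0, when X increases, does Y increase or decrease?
Y increases

Taking the partial derivative:
∂Y/∂X = 7

∂Y/∂X = 7 > 0 (assuming positive values)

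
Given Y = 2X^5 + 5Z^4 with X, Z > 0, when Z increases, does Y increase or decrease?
Y increases

Taking the partial derivative:
∂Y/∂Z = 20Z^3

∂Y/∂Z = 20Z^3 > 0 (assuming positive values)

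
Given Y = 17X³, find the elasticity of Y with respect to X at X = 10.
Elasticity = 3

Elasticity = (dY/dX) · (X/Y)

dY/dX = 51·X²
At X = 10: dY/dX = 5100, Y = 17000

Elasticity = 5100 · (10 / 17000) = 3

Interpretation: for a small percentage change in X, the percentage change in Y is approximately 3.00 times as large.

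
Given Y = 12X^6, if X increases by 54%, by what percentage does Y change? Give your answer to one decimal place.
1233.9%

For Y = 12X^6:
If X → X(1 + 0.54)
Then Y → Y · (1 + 0.54)^6
     ≈ Y · 13.3390

Percentage change = ((1 + 0.54)^6 − 1) × 100% ≈ 1233.9%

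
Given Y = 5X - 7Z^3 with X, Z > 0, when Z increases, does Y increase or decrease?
Y decreases

Taking the partial derivative:
∂Y/∂Z = -21Z^2

∂Y/∂Z = -21Z^2 < 0 (assuming positive values)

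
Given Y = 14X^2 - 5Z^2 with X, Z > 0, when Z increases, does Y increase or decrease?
Y decreases

Taking the partial derivative:
∂Y/∂Z = -10Z

∂Y/∂Z = -10Z < 0 (assuming positive values)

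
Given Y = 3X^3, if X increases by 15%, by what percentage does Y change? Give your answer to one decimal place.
52.1%

For Y = 3X^3:
If X → X(1 + 0.15)
Then Y → Y · (1 + 0.15)^3
     ≈ Y · 1.5209

Percentage change = ((1 + 0.15)^3 − 1) × 100% ≈ 52.1%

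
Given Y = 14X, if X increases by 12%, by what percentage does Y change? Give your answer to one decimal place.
12.0%

For Y = 14X:
If X → X(1 + 0.12)
Then Y → Y · (1 + 0.12)^1
     = Y · 1.1200

Percentage change = ((1 + 0.12)^1 − 1) × 100% = 12.0%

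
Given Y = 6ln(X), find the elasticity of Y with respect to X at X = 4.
Elasticity = 1/ln(4) ≈ 0.7213

Elasticity = (dY/dX) · (X/Y)

dY/dX = 6/X
At X = 4: dY/dX = 3/2, Y = 6·ln(4)

Elasticity = (3/2) · (4 / (6·ln(4))) = 1/ln(4) ≈ 0.7213

Interpretation: for a small percentage change in X, the percentage change in Y is approximately 0.72 times as large.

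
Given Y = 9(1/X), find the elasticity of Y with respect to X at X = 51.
Elasticity = -1

Elasticity = (dY/dX) · (X/Y)

dY/dX = -9/X²
At X = 51: dY/dX = -1/289, Y = 3/17

Elasticity = (-1/289) · (51 / (3/17)) = -1

Interpretation: for a small percentage change in X, the percentage change in Y is approximately -1.00 times as large.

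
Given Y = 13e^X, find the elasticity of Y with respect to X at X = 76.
Elasticity = 76

Elasticity = (dY/dX) · (X/Y)

dY/dX = 13·e^X
At X = 76: dY/dX = 13·e^76, Y = 13·e^76

Elasticity = (13·e^76) · (76 / (13·e^76)) = 76

Interpretation: for a small percentage change in X, the percentage change in Y is approximately 76.00 times as large.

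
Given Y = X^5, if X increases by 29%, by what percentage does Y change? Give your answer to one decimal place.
257.2%

For Y = X^5:
If X → X(1 + 0.29)
Then Y → Y · (1 + 0.29)^5
     ≈ Y · 3.5723

Percentage change = ((1 + 0.29)^5 − 1) × 100% ≈ 257.2%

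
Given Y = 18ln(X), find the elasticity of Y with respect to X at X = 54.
Elasticity = 1/ln(54) ≈ 0.2507

Elasticity = (dY/dX) · (X/Y)

dY/dX = 18/X
At X = 54: dY/dX = 1/3, Y = 18·ln(54)

Elasticity = (1/3) · (54 / (18·ln(54))) = 1/ln(54) ≈ 0.2507

Interpretation: for a small percentage change in X, the percentage change in Y is approximately 0.25 times as large.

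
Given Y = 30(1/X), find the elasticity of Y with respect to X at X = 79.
Elasticity = -1

Elasticity = (dY/dX) · (X/Y)

dY/dX = -30/X²
At X = 79: dY/dX = -30/6241, Y = 30/79

Elasticity = (-30/6241) · (79 / (30/79)) = -1

Interpretation: for a small percentage change in X, the percentage change in Y is approximately -1.00 times as large.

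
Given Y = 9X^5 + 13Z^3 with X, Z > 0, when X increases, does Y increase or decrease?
Y increases

Taking the partial derivative:
∂Y/∂X = 45X^4

∂Y/∂X = 45X^4 > 0 (assuming positive values)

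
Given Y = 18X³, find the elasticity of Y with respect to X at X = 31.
Elasticity = 3

Elasticity = (dY/dX) · (X/Y)

dY/dX = 54·X²
At X = 31: dY/dX = 51894, Y = 536238

Elasticity = 51894 · (31 / 536238) = 3

Interpretation: for a small percentage change in X, the percentage change in Y is approximately 3.00 times as large.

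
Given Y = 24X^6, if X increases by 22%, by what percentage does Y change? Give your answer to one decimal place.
229.7%

For Y = 24X^6:
If X → X(1 + 0.22)
Then Y → Y · (1 + 0.22)^6
     ≈ Y · 3.2973

Percentage change = ((1 + 0.22)^6 − 1) × 100% ≈ 229.7%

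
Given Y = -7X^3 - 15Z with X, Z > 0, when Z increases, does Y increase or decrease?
Y decreases

Taking the partial derivative:
∂Y/∂Z = -15

∂Y/∂Z = -15 < 0 (assuming positive values)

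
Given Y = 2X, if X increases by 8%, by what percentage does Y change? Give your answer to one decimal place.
8.0%

For Y = 2X:
If X → X(1 + 0.08)
Then Y → Y · (1 + 0.08)^1
     = Y · 1.0800

Percentage change = ((1 + 0.08)^1 − 1) × 100% = 8.0%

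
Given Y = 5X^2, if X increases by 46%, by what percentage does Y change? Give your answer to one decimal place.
113.2%

For Y = 5X^2:
If X → X(1 + 0.46)
Then Y → Y · (1 + 0.46)^2
     = Y · 2.1316

Percentage change = ((1 + 0.46)^2 − 1) × 100% ≈ 113.2%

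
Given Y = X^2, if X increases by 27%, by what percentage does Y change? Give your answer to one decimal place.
61.3%

For Y = X^2:
If X → X(1 + 0.27)
Then Y → Y · (1 + 0.27)^2
     = Y · 1.6129

Percentage change = ((1 + 0.27)^2 − 1) × 100% ≈ 61.3%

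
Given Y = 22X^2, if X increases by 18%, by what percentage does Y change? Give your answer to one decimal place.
39.2%

For Y = 22X^2:
If X → X(1 + 0.18)
Then Y → Y · (1 + 0.18)^2
     = Y · 1.3924

Percentage change = ((1 + 0.18)^2 − 1) × 100% ≈ 39.2%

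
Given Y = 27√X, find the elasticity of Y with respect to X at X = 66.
Elasticity = 1/2

Elasticity = (dY/dX) · (X/Y)

dY/dX = 27/(2·√X)
At X = 66: dY/dX = 9·√66/44, Y = 27·√66

Elasticity = (9·√66/44) · (66 / (27·√66)) = 1/2

Interpretation: for a small percentage change in X, the percentage change in Y is approximately 0.50 times as large.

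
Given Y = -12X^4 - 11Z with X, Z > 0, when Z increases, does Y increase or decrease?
Y decreases

Taking the partial derivative:
∂Y/∂Z = -11

∂Y/∂Z = -11 < 0 (assuming positive values)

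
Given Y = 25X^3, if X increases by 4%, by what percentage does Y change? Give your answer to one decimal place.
12.5%

For Y = 25X^3:
If X → X(1 + 0.04)
Then Y → Y · (1 + 0.04)^3
     ≈ Y · 1.1249

Percentage change = ((1 + 0.04)^3 − 1) × 100% ≈ 12.5%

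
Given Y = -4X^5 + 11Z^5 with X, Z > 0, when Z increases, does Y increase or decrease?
Y increases

Taking the partial derivative:
∂Y/∂Z = 55Z^4

∂Y/∂Z = 55Z^4 > 0 (assuming positive values)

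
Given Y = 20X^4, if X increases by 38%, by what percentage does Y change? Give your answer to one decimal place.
262.7%

For Y = 20X^4:
If X → X(1 + 0.38)
Then Y → Y · (1 + 0.38)^4
     ≈ Y · 3.6267

Percentage change = ((1 + 0.38)^4 − 1) × 100% ≈ 262.7%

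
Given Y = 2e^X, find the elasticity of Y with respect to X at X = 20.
Elasticity = 20

Elasticity = (dY/dX) · (X/Y)

dY/dX = 2·e^X
At X = 20: dY/dX = 2·e^20, Y = 2·e^20

Elasticity = (2·e^20) · (20 / (2·e^20)) = 20

Interpretation: for a small percentage change in X, the percentage change in Y is approximately 20.00 times as large.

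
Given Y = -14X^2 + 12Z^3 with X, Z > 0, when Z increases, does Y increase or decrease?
Y increases

Taking the partial derivative:
∂Y/∂Z = 36Z^2

∂Y/∂Z = 36Z^2 > 0 (assuming positive values)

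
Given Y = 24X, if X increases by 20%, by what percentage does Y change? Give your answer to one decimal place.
20.0%

For Y = 24X:
If X → X(1 + 0.2)
Then Y → Y · (1 + 0.2)^1
     = Y · 1.2000

Percentage change = ((1 + 0.2)^1 − 1) × 100% = 20.0%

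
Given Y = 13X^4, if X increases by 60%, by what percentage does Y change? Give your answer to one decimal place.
555.4%

For Y = 13X^4:
If X → X(1 + 0.6)
Then Y → Y · (1 + 0.6)^4
     = Y · 6.5536

Percentage change = ((1 + 0.6)^4 − 1) × 100% ≈ 555.4%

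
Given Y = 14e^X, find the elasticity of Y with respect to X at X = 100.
Elasticity = 100

Elasticity = (dY/dX) · (X/Y)

dY/dX = 14·e^X
At X = 100: dY/dX = 14·e^100, Y = 14·e^100

Elasticity = (14·e^100) · (100 / (14·e^100)) = 100

Interpretation: for a small percentage change in X, the percentage change in Y is approximately 100.00 times as large.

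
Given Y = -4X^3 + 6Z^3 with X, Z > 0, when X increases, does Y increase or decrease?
Y decreases

Taking the partial derivative:
∂Y/∂X = -12X^2

∂Y/∂X = -12X^2 < 0 (assuming positive values)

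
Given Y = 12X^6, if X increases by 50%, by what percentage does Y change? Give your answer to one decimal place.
1039.1%

For Y = 12X^6:
If X → X(1 + 0.5)
Then Y → Y · (1 + 0.5)^6
     ≈ Y · 11.3906

Percentage change = ((1 + 0.5)^6 − 1) × 100% ≈ 1039.1%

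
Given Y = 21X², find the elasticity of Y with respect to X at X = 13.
Elasticity = 2

Elasticity = (dY/dX) · (X/Y)

dY/dX = 42·X
At X = 13: dY/dX = 546, Y = 3549

Elasticity = 546 · (13 / 3549) = 2

Interpretation: for a small percentage change in X, the percentage change in Y is approximately 2.00 times as large.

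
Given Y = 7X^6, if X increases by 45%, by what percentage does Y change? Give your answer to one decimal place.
829.4%

For Y = 7X^6:
If X → X(1 + 0.45)
Then Y → Y · (1 + 0.45)^6
     ≈ Y · 9.2941

Percentage change = ((1 + 0.45)^6 − 1) × 100% ≈ 829.4%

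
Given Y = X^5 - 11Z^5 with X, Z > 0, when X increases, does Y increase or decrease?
Y increases

Taking the partial derivative:
∂Y/∂X = 5X^4

∂Y/∂X = 5X^4 > 0 (assuming positive values)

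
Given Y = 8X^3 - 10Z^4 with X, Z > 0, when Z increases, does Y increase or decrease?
Y decreases

Taking the partial derivative:
∂Y/∂Z = -40Z^3

∂Y/∂Z = -40Z^3 < 0 (assuming positive values)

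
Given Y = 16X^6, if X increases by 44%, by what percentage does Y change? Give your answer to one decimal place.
791.6%

For Y = 16X^6:
If X → X(1 + 0.44)
Then Y → Y · (1 + 0.44)^6
     ≈ Y · 8.9161

Percentage change = ((1 + 0.44)^6 − 1) × 100% ≈ 791.6%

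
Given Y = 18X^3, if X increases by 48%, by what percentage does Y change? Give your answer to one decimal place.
224.2%

For Y = 18X^3:
If X → X(1 + 0.48)
Then Y → Y · (1 + 0.48)^3
     ≈ Y · 3.2418

Percentage change = ((1 + 0.48)^3 − 1) × 100% ≈ 224.2%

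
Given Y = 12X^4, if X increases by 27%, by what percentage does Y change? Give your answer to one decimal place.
160.1%

For Y = 12X^4:
If X → X(1 + 0.27)
Then Y → Y · (1 + 0.27)^4
     ≈ Y · 2.6014

Percentage change = ((1 + 0.27)^4 − 1) × 100% ≈ 160.1%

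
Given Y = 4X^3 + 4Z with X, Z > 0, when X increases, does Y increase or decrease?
Y increases

Taking the partial derivative:
∂Y/∂X = 12X^2

∂Y/∂X = 12X^2 > 0 (assuming positive values)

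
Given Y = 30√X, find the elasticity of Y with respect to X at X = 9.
Elasticity = 1/2

Elasticity = (dY/dX) · (X/Y)

dY/dX = 15/√X
At X = 9: dY/dX = 5, Y = 90

Elasticity = 5 · (9 / 90) = 1/2

Interpretation: for a small percentage change in X, the percentage change in Y is approximately 0.50 times as large.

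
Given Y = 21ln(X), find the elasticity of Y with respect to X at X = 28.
Elasticity = 1/ln(28) ≈ 0.3001

Elasticity = (dY/dX) · (X/Y)

dY/dX = 21/X
At X = 28: dY/dX = 3/4, Y = 21·ln(28)

Elasticity = (3/4) · (28 / (21·ln(28))) = 1/ln(28) ≈ 0.3001

Interpretation: for a small percentage change in X, the percentage change in Y is approximately 0.30 times as large.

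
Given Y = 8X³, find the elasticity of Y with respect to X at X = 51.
Elasticity = 3

Elasticity = (dY/dX) · (X/Y)

dY/dX = 24·X²
At X = 51: dY/dX = 62424, Y = 1061208

Elasticity = 62424 · (51 / 1061208) = 3

Interpretation: for a small percentage change in X, the percentage change in Y is approximately 3.00 times as large.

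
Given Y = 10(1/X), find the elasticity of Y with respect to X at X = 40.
Elasticity = -1

Elasticity = (dY/dX) · (X/Y)

dY/dX = -10/X²
At X = 40: dY/dX = -1/160, Y = 1/4

Elasticity = (-1/160) · (40 / (1/4)) = -1

Interpretation: for a small percentage change in X, the percentage change in Y is approximately -1.00 times as large.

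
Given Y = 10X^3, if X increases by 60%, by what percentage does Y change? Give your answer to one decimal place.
309.6%

For Y = 10X^3:
If X → X(1 + 0.6)
Then Y → Y · (1 + 0.6)^3
     = Y · 4.0960

Percentage change = ((1 + 0.6)^3 − 1) × 100% = 309.6%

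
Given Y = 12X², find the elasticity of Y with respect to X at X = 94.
Elasticity = 2

Elasticity = (dY/dX) · (X/Y)

dY/dX = 24·X
At X = 94: dY/dX = 2256, Y = 106032

Elasticity = 2256 · (94 / 106032) = 2

Interpretation: for a small percentage change in X, the percentage change in Y is approximately 2.00 times as large.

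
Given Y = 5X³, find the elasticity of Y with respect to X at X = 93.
Elasticity = 3

Elasticity = (dY/dX) · (X/Y)

dY/dX = 15·X²
At X = 93: dY/dX = 129735, Y = 4021785

Elasticity = 129735 · (93 / 4021785) = 3

Interpretation: for a small percentage change in X, the percentage change in Y is approximately 3.00 times as large.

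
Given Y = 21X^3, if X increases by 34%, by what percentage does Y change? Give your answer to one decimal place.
140.6%

For Y = 21X^3:
If X → X(1 + 0.34)
Then Y → Y · (1 + 0.34)^3
     ≈ Y · 2.4061

Percentage change = ((1 + 0.34)^3 − 1) × 100% ≈ 140.6%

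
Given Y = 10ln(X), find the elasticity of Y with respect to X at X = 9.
Elasticity = 1/ln(9) ≈ 0.4551

Elasticity = (dY/dX) · (X/Y)

dY/dX = 10/X
At X = 9: dY/dX = 10/9, Y = 10·ln(9)

Elasticity = (10/9) · (9 / (10·ln(9))) = 1/ln(9) ≈ 0.4551

Interpretation: for a small percentage change in X, the percentage change in Y is approximately 0.46 times as large.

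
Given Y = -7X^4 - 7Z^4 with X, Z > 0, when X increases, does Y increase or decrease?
Y decreases

Taking the partial derivative:
∂Y/∂X = -28X^3

∂Y/∂X = -28X^3 < 0 (assuming positive values)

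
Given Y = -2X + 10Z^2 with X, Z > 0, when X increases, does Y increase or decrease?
Y decreases

Taking the partial derivative:
∂Y/∂X = -2

∂Y/∂X = -2 < 0 (assuming positive values)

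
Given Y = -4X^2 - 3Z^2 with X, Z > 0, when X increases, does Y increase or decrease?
Y decreases

Taking the partial derivative:
∂Y/∂X = -8X

∂Y/∂X = -8X < 0 (assuming positive values)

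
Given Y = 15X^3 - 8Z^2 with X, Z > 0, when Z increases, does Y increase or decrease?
Y decreases

Taking the partial derivative:
∂Y/∂Z = -16Z

∂Y/∂Z = -16Z < 0 (assuming positive values)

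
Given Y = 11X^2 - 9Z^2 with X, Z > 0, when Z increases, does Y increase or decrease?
Y decreases

Taking the partial derivative:
∂Y/∂Z = -18Z

∂Y/∂Z = -18Z < 0 (assuming positive values)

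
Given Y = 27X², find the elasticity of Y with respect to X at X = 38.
Elasticity = 2

Elasticity = (dY/dX) · (X/Y)

dY/dX = 54·X
At X = 38: dY/dX = 2052, Y = 38988

Elasticity = 2052 · (38 / 38988) = 2

Interpretation: for a small percentage change in X, the percentage change in Y is approximately 2.00 times as large.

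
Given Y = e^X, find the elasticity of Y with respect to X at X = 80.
Elasticity = 80

Elasticity = (dY/dX) · (X/Y)

dY/dX = e^X
At X = 80: dY/dX = e^80, Y = e^80

Elasticity = (e^80) · (80 / (e^80)) = 80

Interpretation: for a small percentage change in X, the percentage change in Y is approximately 80.00 times as large.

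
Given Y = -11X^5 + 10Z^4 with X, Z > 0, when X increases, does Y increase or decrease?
Y decreases

Taking the partial derivative:
∂Y/∂X = -55X^4

∂Y/∂X = -55X^4 < 0 (assuming positive values)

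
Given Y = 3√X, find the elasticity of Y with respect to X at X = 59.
Elasticity = 1/2

Elasticity = (dY/dX) · (X/Y)

dY/dX = 3/(2·√X)
At X = 59: dY/dX = 3·√59/118, Y = 3·√59

Elasticity = (3·√59/118) · (59 / (3·√59)) = 1/2

Interpretation: for a small percentage change in X, the percentage change in Y is approximately 0.50 times as large.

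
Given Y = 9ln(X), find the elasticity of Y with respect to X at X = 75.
Elasticity = 1/ln(75) ≈ 0.2316

Elasticity = (dY/dX) · (X/Y)

dY/dX = 9/X
At X = 75: dY/dX = 3/25, Y = 9·ln(75)

Elasticity = (3/25) · (75 / (9·ln(75))) = 1/ln(75) ≈ 0.2316

Interpretation: for a small percentage change in X, the percentage change in Y is approximately 0.23 times as large.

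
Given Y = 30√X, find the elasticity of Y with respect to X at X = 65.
Elasticity = 1/2

Elasticity = (dY/dX) · (X/Y)

dY/dX = 15/√X
At X = 65: dY/dX = 3·√65/13, Y = 30·√65

Elasticity = (3·√65/13) · (65 / (30·√65)) = 1/2

Interpretation: for a small percentage change in X, the percentage change in Y is approximately 0.50 times as large.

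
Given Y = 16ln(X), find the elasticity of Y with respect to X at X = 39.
Elasticity = 1/ln(39) ≈ 0.2730

Elasticity = (dY/dX) · (X/Y)

dY/dX = 16/X
At X = 39: dY/dX = 16/39, Y = 16·ln(39)

Elasticity = (16/39) · (39 / (16·ln(39))) = 1/ln(39) ≈ 0.2730

Interpretation: for a small percentage change in X, the percentage change in Y is approximately 0.27 times as large.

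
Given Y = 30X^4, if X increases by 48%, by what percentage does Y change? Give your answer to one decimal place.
379.8%

For Y = 30X^4:
If X → X(1 + 0.48)
Then Y → Y · (1 + 0.48)^4
     ≈ Y · 4.7979

Percentage change = ((1 + 0.48)^4 − 1) × 100% ≈ 379.8%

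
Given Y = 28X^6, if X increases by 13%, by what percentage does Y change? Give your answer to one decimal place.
108.2%

For Y = 28X^6:
If X → X(1 + 0.13)
Then Y → Y · (1 + 0.13)^6
     ≈ Y · 2.0820

Percentage change = ((1 + 0.13)^6 − 1) × 100% ≈ 108.2%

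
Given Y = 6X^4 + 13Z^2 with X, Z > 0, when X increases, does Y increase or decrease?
Y increases

Taking the partial derivative:
∂Y/∂X = 24X^3

∂Y/∂X = 24X^3 > 0 (assuming positive values)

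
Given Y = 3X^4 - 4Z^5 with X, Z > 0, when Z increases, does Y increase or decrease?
Y decreases

Taking the partial derivative:
∂Y/∂Z = -20Z^4

∂Y/∂Z = -20Z^4 < 0 (assuming positive values)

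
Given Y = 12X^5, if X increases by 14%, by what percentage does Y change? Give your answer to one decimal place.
92.5%

For Y = 12X^5:
If X → X(1 + 0.14)
Then Y → Y · (1 + 0.14)^5
     ≈ Y · 1.9254

Percentage change = ((1 + 0.14)^5 − 1) × 100% ≈ 92.5%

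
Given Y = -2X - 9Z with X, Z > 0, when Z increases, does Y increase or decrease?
Y decreases

Taking the partial derivative:
∂Y/∂Z = -9

∂Y/∂Z = -9 < 0 (assuming positive values)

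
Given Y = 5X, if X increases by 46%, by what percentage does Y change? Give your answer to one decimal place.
46.0%

For Y = 5X:
If X → X(1 + 0.46)
Then Y → Y · (1 + 0.46)^1
     = Y · 1.4600

Percentage change = ((1 + 0.46)^1 − 1) × 100% = 46.0%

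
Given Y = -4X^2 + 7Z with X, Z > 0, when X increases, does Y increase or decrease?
Y decreases

Taking the partial derivative:
∂Y/∂X = -8X

∂Y/∂X = -8X < 0 (assuming positive values)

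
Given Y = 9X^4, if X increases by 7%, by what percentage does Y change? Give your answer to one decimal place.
31.1%

For Y = 9X^4:
If X → X(1 + 0.07)
Then Y → Y · (1 + 0.07)^4
     ≈ Y · 1.3108

Percentage change = ((1 + 0.07)^4 − 1) × 100% ≈ 31.1%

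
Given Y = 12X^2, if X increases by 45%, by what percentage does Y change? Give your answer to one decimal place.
110.3%

For Y = 12X^2:
If X → X(1 + 0.45)
Then Y → Y · (1 + 0.45)^2
     = Y · 2.1025

Percentage change = ((1 + 0.45)^2 − 1) × 100% ≈ 110.3%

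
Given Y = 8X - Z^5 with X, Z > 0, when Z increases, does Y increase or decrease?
Y decreases

Taking the partial derivative:
∂Y/∂Z = -5Z^4

∂Y/∂Z = -5Z^4 < 0 (assuming positive values)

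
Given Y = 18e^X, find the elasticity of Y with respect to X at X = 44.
Elasticity = 44

Elasticity = (dY/dX) · (X/Y)

dY/dX = 18·e^X
At X = 44: dY/dX = 18·e^44, Y = 18·e^44

Elasticity = (18·e^44) · (44 / (18·e^44)) = 44

Interpretation: for a small percentage change in X, the percentage change in Y is approximately 44.00 times as large.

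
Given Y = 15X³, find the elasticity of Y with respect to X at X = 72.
Elasticity = 3

Elasticity = (dY/dX) · (X/Y)

dY/dX = 45·X²
At X = 72: dY/dX = 233280, Y = 5598720

Elasticity = 233280 · (72 / 5598720) = 3

Interpretation: for a small percentage change in X, the percentage change in Y is approximately 3.00 times as large.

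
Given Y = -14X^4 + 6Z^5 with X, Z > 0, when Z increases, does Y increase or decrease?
Y increases

Taking the partial derivative:
∂Y/∂Z = 30Z^4

∂Y/∂Z = 30Z^4 > 0 (assuming positive values)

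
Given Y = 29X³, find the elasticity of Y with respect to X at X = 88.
Elasticity = 3

Elasticity = (dY/dX) · (X/Y)

dY/dX = 87·X²
At X = 88: dY/dX = 673728, Y = 19762688

Elasticity = 673728 · (88 / 19762688) = 3

Interpretation: for a small percentage change in X, the percentage change in Y is approximately 3.00 times as large.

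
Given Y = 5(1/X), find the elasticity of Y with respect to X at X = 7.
Elasticity = -1

Elasticity = (dY/dX) · (X/Y)

dY/dX = -5/X²
At X = 7: dY/dX = -5/49, Y = 5/7

Elasticity = (-5/49) · (7 / (5/7)) = -1

Interpretation: for a small percentage change in X, the percentage change in Y is approximately -1.00 times as large.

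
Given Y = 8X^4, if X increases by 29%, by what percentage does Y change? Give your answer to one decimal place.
176.9%

For Y = 8X^4:
If X → X(1 + 0.29)
Then Y → Y · (1 + 0.29)^4
     ≈ Y · 2.7692

Percentage change = ((1 + 0.29)^4 − 1) × 100% ≈ 176.9%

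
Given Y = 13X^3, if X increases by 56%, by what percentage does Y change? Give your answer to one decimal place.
279.6%

For Y = 13X^3:
If X → X(1 + 0.56)
Then Y → Y · (1 + 0.56)^3
     ≈ Y · 3.7964

Percentage change = ((1 + 0.56)^3 − 1) × 100% ≈ 279.6%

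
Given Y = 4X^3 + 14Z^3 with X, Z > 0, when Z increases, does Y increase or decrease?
Y increases

Taking the partial derivative:
∂Y/∂Z = 42Z^2

∂Y/∂Z = 42Z^2 > 0 (assuming positive values)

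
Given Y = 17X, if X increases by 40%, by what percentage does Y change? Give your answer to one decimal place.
40.0%

For Y = 17X:
If X → X(1 + 0.4)
Then Y → Y · (1 + 0.4)^1
     = Y · 1.4000

Percentage change = ((1 + 0.4)^1 − 1) × 100% = 40.0%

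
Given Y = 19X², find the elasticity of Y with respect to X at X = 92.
Elasticity = 2

Elasticity = (dY/dX) · (X/Y)

dY/dX = 38·X
At X = 92: dY/dX = 3496, Y = 160816

Elasticity = 3496 · (92 / 160816) = 2

Interpretation: for a small percentage change in X, the percentage change in Y is approximately 2.00 times as large.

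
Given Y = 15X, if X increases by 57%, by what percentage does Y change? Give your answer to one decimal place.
57.0%

For Y = 15X:
If X → X(1 + 0.57)
Then Y → Y · (1 + 0.57)^1
     = Y · 1.5700

Percentage change = ((1 + 0.57)^1 − 1) × 100% = 57.0%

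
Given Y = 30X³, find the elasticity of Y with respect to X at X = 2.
Elasticity = 3

Elasticity = (dY/dX) · (X/Y)

dY/dX = 90·X²
At X = 2: dY/dX = 360, Y = 240

Elasticity = 360 · (2 / 240) = 3

Interpretation: for a small percentage change in X, the percentage change in Y is approximately 3.00 times as large.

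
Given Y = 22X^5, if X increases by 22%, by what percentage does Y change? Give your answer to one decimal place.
170.3%

For Y = 22X^5:
If X → X(1 + 0.22)
Then Y → Y · (1 + 0.22)^5
     ≈ Y · 2.7027

Percentage change = ((1 + 0.22)^5 − 1) × 100% ≈ 170.3%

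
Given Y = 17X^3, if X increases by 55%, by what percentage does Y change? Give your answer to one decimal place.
272.4%

For Y = 17X^3:
If X → X(1 + 0.55)
Then Y → Y · (1 + 0.55)^3
     ≈ Y · 3.7239

Percentage change = ((1 + 0.55)^3 − 1) × 100% ≈ 272.4%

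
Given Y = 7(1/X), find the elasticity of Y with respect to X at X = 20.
Elasticity = -1

Elasticity = (dY/dX) · (X/Y)

dY/dX = -7/X²
At X = 20: dY/dX = -7/400, Y = 7/20

Elasticity = (-7/400) · (20 / (7/20)) = -1

Interpretation: for a small percentage change in X, the percentage change in Y is approximately -1.00 times as large.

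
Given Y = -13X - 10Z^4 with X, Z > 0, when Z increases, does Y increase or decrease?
Y decreases

Taking the partial derivative:
∂Y/∂Z = -40Z^3

∂Y/∂Z = -40Z^3 < 0 (assuming positive values)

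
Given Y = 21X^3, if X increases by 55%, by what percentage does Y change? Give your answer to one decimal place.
272.4%

For Y = 21X^3:
If X → X(1 + 0.55)
Then Y → Y · (1 + 0.55)^3
     ≈ Y · 3.7239

Percentage change = ((1 + 0.55)^3 − 1) × 100% ≈ 272.4%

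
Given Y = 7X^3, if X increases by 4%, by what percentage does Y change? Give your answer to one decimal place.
12.5%

For Y = 7X^3:
If X → X(1 + 0.04)
Then Y → Y · (1 + 0.04)^3
     ≈ Y · 1.1249

Percentage change = ((1 + 0.04)^3 − 1) × 100% ≈ 12.5%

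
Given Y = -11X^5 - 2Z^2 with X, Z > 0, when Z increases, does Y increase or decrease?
Y decreases

Taking the partial derivative:
∂Y/∂Z = -4Z

∂Y/∂Z = -4Z < 0 (assuming positive values)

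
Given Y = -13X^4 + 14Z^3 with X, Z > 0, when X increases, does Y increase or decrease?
Y decreases

Taking the partial derivative:
∂Y/∂X = -52X^3

∂Y/∂X = -52X^3 < 0 (assuming positive values)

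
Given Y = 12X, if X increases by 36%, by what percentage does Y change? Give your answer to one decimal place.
36.0%

For Y = 12X:
If X → X(1 + 0.36)
Then Y → Y · (1 + 0.36)^1
     = Y · 1.3600

Percentage change = ((1 + 0.36)^1 − 1) × 100% = 36.0%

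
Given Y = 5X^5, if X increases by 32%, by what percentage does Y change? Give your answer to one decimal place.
300.7%

For Y = 5X^5:
If X → X(1 + 0.32)
Then Y → Y · (1 + 0.32)^5
     ≈ Y · 4.0075

Percentage change = ((1 + 0.32)^5 − 1) × 100% ≈ 300.7%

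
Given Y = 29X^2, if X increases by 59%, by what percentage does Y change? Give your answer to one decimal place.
152.8%

For Y = 29X^2:
If X → X(1 + 0.59)
Then Y → Y · (1 + 0.59)^2
     = Y · 2.5281

Percentage change = ((1 + 0.59)^2 − 1) × 100% ≈ 152.8%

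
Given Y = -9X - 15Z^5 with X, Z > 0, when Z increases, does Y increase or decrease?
Y decreases

Taking the partial derivative:
∂Y/∂Z = -75Z^4

∂Y/∂Z = -75Z^4 < 0 (assuming positive values)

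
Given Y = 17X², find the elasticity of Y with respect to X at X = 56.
Elasticity = 2

Elasticity = (dY/dX) · (X/Y)

dY/dX = 34·X
At X = 56: dY/dX = 1904, Y = 53312

Elasticity = 1904 · (56 / 53312) = 2

Interpretation: for a small percentage change in X, the percentage change in Y is approximately 2.00 times as large.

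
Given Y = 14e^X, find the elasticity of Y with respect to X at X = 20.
Elasticity = 20

Elasticity = (dY/dX) · (X/Y)

dY/dX = 14·e^X
At X = 20: dY/dX = 14·e^20, Y = 14·e^20

Elasticity = (14·e^20) · (20 / (14·e^20)) = 20

Interpretation: for a small percentage change in X, the percentage change in Y is approximately 20.00 times as large.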